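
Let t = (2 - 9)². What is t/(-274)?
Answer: -49/274 ≈ -0.17883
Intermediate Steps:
t = 49 (t = (-7)² = 49)
t/(-274) = 49/(-274) = 49*(-1/274) = -49/274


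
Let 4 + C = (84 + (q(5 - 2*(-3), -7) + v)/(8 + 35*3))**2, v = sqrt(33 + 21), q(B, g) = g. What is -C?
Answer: -89914203/12769 - 56910*sqrt(6)/12769 ≈ -7052.5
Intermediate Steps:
v = 3*sqrt(6) (v = sqrt(54) = 3*sqrt(6) ≈ 7.3485)
C = -4 + (9485/113 + 3*sqrt(6)/113)**2 (C = -4 + (84 + (-7 + 3*sqrt(6))/(8 + 35*3))**2 = -4 + (84 + (-7 + 3*sqrt(6))/(8 + 105))**2 = -4 + (84 + (-7 + 3*sqrt(6))/113)**2 = -4 + (84 + (-7 + 3*sqrt(6))*(1/113))**2 = -4 + (84 + (-7/113 + 3*sqrt(6)/113))**2 = -4 + (9485/113 + 3*sqrt(6)/113)**2 ≈ 7052.5)
-C = -(89914203/12769 + 56910*sqrt(6)/12769) = -89914203/12769 - 56910*sqrt(6)/12769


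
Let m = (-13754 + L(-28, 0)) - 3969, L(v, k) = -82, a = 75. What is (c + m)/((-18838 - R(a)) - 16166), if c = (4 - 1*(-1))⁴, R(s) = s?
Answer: 17180/35079 ≈ 0.48975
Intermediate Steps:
m = -17805 (m = (-13754 - 82) - 3969 = -13836 - 3969 = -17805)
c = 625 (c = (4 + 1)⁴ = 5⁴ = 625)
(c + m)/((-18838 - R(a)) - 16166) = (625 - 17805)/((-18838 - 1*75) - 16166) = -17180/((-18838 - 75) - 16166) = -17180/(-18913 - 16166) = -17180/(-35079) = -17180*(-1/35079) = 17180/35079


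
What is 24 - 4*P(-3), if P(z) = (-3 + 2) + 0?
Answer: 28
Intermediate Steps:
P(z) = -1 (P(z) = -1 + 0 = -1)
24 - 4*P(-3) = 24 - 4*(-1) = 24 + 4 = 28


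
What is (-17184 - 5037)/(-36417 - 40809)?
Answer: 7407/25742 ≈ 0.28774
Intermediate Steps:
(-17184 - 5037)/(-36417 - 40809) = -22221/(-77226) = -22221*(-1/77226) = 7407/25742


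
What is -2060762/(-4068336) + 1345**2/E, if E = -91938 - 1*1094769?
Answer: -819033473611/804653801592 ≈ -1.0179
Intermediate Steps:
E = -1186707 (E = -91938 - 1094769 = -1186707)
-2060762/(-4068336) + 1345**2/E = -2060762/(-4068336) + 1345**2/(-1186707) = -2060762*(-1/4068336) + 1809025*(-1/1186707) = 1030381/2034168 - 1809025/1186707 = -819033473611/804653801592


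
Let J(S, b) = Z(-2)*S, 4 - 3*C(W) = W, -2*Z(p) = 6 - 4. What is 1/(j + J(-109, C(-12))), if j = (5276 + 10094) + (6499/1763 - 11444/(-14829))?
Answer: 26143527/404792203876 ≈ 6.4585e-5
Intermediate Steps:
Z(p) = -1 (Z(p) = -(6 - 4)/2 = -½*2 = -1)
C(W) = 4/3 - W/3
J(S, b) = -S
j = 401942559433/26143527 (j = 15370 + (6499*(1/1763) - 11444*(-1/14829)) = 15370 + (6499/1763 + 11444/14829) = 15370 + 116549443/26143527 = 401942559433/26143527 ≈ 15374.)
1/(j + J(-109, C(-12))) = 1/(401942559433/26143527 - 1*(-109)) = 1/(401942559433/26143527 + 109) = 1/(404792203876/26143527) = 26143527/404792203876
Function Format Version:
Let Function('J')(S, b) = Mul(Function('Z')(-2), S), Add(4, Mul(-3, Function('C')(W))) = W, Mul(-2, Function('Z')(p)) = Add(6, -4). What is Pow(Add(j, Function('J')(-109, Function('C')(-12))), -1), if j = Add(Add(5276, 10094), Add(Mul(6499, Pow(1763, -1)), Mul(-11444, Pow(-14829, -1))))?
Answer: Rational(26143527, 404792203876) ≈ 6.4585e-5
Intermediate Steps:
Function('Z')(p) = -1 (Function('Z')(p) = Mul(Rational(-1, 2), Add(6, -4)) = Mul(Rational(-1, 2), 2) = -1)
Function('C')(W) = Add(Rational(4, 3), Mul(Rational(-1, 3), W))
Function('J')(S, b) = Mul(-1, S)
j = Rational(401942559433, 26143527) (j = Add(15370, Add(Mul(6499, Rational(1, 1763)), Mul(-11444, Rational(-1, 14829)))) = Add(15370, Add(Rational(6499, 1763), Rational(11444, 14829))) = Add(15370, Rational(116549443, 26143527)) = Rational(401942559433, 26143527) ≈ 15374.)
Pow(Add(j, Function('J')(-109, Function('C')(-12))), -1) = Pow(Add(Rational(401942559433, 26143527), Mul(-1, -109)), -1) = Pow(Add(Rational(401942559433, 26143527), 109), -1) = Pow(Rational(404792203876, 26143527), -1) = Rational(26143527, 404792203876)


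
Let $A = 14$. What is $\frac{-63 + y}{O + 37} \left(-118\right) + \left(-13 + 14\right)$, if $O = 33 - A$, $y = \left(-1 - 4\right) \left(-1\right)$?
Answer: $\frac{1725}{14} \approx 123.21$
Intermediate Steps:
$y = 5$ ($y = \left(-5\right) \left(-1\right) = 5$)
$O = 19$ ($O = 33 - 14 = 19$)
$\frac{-63 + y}{O + 37} \left(-118\right) + \left(-13 + 14\right) = \frac{-63 + 5}{19 + 37} \left(-118\right) + \left(-13 + 14\right) = - \frac{58}{56} \left(-118\right) + 1 = \left(-58\right) \frac{1}{56} \left(-118\right) + 1 = \left(- \frac{29}{28}\right) \left(-118\right) + 1 = \frac{1711}{14} + 1 = \frac{1725}{14}$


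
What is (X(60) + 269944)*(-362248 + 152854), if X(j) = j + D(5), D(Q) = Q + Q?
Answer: -56539311516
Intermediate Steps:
D(Q) = 2*Q
X(j) = 10 + j (X(j) = j + 2*5 = j + 10 = 10 + j)
(X(60) + 269944)*(-362248 + 152854) = ((10 + 60) + 269944)*(-362248 + 152854) = (70 + 269944)*(-209394) = 270014*(-209394) = -56539311516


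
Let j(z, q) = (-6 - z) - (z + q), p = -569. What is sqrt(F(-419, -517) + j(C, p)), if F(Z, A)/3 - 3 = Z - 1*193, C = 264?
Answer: 16*I*sqrt(7) ≈ 42.332*I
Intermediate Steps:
F(Z, A) = -570 + 3*Z (F(Z, A) = 9 + 3*(Z - 1*193) = 9 + 3*(Z - 193) = 9 + 3*(-193 + Z) = 9 + (-579 + 3*Z) = -570 + 3*Z)
j(z, q) = -6 - q - 2*z (j(z, q) = (-6 - z) - (q + z) = (-6 - z) + (-q - z) = -6 - q - 2*z)
sqrt(F(-419, -517) + j(C, p)) = sqrt((-570 + 3*(-419)) + (-6 - 1*(-569) - 2*264)) = sqrt((-570 - 1257) + (-6 + 569 - 528)) = sqrt(-1827 + 35) = sqrt(-1792) = 16*I*sqrt(7)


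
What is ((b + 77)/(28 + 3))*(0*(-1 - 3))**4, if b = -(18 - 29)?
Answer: 0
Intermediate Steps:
b = 11 (b = -1*(-11) = 11)
((b + 77)/(28 + 3))*(0*(-1 - 3))**4 = ((11 + 77)/(28 + 3))*(0*(-1 - 3))**4 = (88/31)*(0*(-4))**4 = (88*(1/31))*0**4 = (88/31)*0 = 0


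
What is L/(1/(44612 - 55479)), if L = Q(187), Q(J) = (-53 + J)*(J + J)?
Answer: -544610572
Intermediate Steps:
Q(J) = 2*J*(-53 + J) (Q(J) = (-53 + J)*(2*J) = 2*J*(-53 + J))
L = 50116 (L = 2*187*(-53 + 187) = 2*187*134 = 50116)
L/(1/(44612 - 55479)) = 50116/(1/(44612 - 55479)) = 50116/(1/(-10867)) = 50116/(-1/10867) = 50116*(-10867) = -544610572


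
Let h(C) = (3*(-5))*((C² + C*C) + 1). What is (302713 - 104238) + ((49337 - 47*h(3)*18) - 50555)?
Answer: 438367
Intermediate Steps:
h(C) = -15 - 30*C² (h(C) = -15*((C² + C²) + 1) = -15*(2*C² + 1) = -15*(1 + 2*C²) = -15 - 30*C²)
(302713 - 104238) + ((49337 - 47*h(3)*18) - 50555) = (302713 - 104238) + ((49337 - 47*(-15 - 30*3²)*18) - 50555) = 198475 + ((49337 - 47*(-15 - 30*9)*18) - 50555) = 198475 + ((49337 - 47*(-15 - 270)*18) - 50555) = 198475 + ((49337 - 47*(-285)*18) - 50555) = 198475 + ((49337 + 13395*18) - 50555) = 198475 + ((49337 + 241110) - 50555) = 198475 + (290447 - 50555) = 198475 + 239892 = 438367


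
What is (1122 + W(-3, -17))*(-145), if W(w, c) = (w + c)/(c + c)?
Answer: -2767180/17 ≈ -1.6278e+5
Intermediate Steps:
W(w, c) = (c + w)/(2*c) (W(w, c) = (c + w)/((2*c)) = (c + w)*(1/(2*c)) = (c + w)/(2*c))
(1122 + W(-3, -17))*(-145) = (1122 + (½)*(-17 - 3)/(-17))*(-145) = (1122 + (½)*(-1/17)*(-20))*(-145) = (1122 + 10/17)*(-145) = (19084/17)*(-145) = -2767180/17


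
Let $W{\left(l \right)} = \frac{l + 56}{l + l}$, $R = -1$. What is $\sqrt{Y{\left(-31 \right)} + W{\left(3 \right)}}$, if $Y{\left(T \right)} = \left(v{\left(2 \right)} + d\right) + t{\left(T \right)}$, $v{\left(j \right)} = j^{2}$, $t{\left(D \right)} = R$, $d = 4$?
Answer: $\frac{\sqrt{606}}{6} \approx 4.1028$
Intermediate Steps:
$t{\left(D \right)} = -1$
$W{\left(l \right)} = \frac{56 + l}{2 l}$
$Y{\left(T \right)} = 7$ ($Y{\left(T \right)} = \left(2^{2} + 4\right) - 1 = \left(4 + 4\right) - 1 = 8 - 1 = 7$)
$\sqrt{Y{\left(-31 \right)} + W{\left(3 \right)}} = \sqrt{7 + \frac{56 + 3}{2 \cdot 3}} = \sqrt{7 + \frac{1}{2} \cdot \frac{1}{3} \cdot 59} = \sqrt{7 + \frac{59}{6}} = \sqrt{\frac{101}{6}} = \frac{\sqrt{606}}{6}$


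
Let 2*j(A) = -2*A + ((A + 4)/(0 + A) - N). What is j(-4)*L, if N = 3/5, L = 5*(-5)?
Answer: -185/2 ≈ -92.500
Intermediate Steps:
L = -25
N = ⅗ (N = 3*(⅕) = ⅗ ≈ 0.60000)
j(A) = -3/10 - A + (4 + A)/(2*A) (j(A) = (-2*A + ((A + 4)/(0 + A) - 1*⅗))/2 = (-2*A + ((4 + A)/A - ⅗))/2 = (-2*A + (-⅗ + (4 + A)/A))/2 = (-⅗ - 2*A + (4 + A)/A)/2 = -3/10 - A + (4 + A)/(2*A))
j(-4)*L = (⅕ - 1*(-4) + 2/(-4))*(-25) = (⅕ + 4 + 2*(-¼))*(-25) = (⅕ + 4 - ½)*(-25) = (37/10)*(-25) = -185/2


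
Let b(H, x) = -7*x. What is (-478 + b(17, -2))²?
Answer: 215296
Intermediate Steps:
(-478 + b(17, -2))² = (-478 - 7*(-2))² = (-478 + 14)² = (-464)² = 215296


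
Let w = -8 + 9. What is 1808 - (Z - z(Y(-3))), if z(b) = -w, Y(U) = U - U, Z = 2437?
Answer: -630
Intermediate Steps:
w = 1
Y(U) = 0
z(b) = -1 (z(b) = -1*1 = -1)
1808 - (Z - z(Y(-3))) = 1808 - (2437 - 1*(-1)) = 1808 - (2437 + 1) = 1808 - 1*2438 = 1808 - 2438 = -630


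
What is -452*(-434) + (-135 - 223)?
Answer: 195810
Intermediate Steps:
-452*(-434) + (-135 - 223) = 196168 - 358 = 195810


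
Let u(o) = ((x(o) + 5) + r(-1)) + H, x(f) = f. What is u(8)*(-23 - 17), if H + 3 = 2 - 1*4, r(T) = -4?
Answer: -160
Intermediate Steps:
H = -5 (H = -3 + (2 - 1*4) = -3 + (2 - 4) = -3 - 2 = -5)
u(o) = -4 + o (u(o) = ((o + 5) - 4) - 5 = ((5 + o) - 4) - 5 = (1 + o) - 5 = -4 + o)
u(8)*(-23 - 17) = (-4 + 8)*(-23 - 17) = 4*(-40) = -160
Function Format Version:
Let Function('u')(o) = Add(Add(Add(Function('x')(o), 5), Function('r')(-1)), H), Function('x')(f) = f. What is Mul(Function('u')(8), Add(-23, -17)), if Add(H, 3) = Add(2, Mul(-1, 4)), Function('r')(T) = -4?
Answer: -160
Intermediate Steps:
H = -5 (H = Add(-3, Add(2, Mul(-1, 4))) = Add(-3, Add(2, -4)) = Add(-3, -2) = -5)
Function('u')(o) = Add(-4, o) (Function('u')(o) = Add(Add(Add(o, 5), -4), -5) = Add(Add(Add(5, o), -4), -5) = Add(Add(1, o), -5) = Add(-4, o))
Mul(Function('u')(8), Add(-23, -17)) = Mul(Add(-4, 8), Add(-23, -17)) = Mul(4, -40) = -160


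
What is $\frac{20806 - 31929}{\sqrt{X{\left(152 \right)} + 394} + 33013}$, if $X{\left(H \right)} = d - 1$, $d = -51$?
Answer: $- \frac{367203599}{1089857827} + \frac{33369 \sqrt{38}}{1089857827} \approx -0.33674$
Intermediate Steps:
$X{\left(H \right)} = -52$ ($X{\left(H \right)} = -51 - 1 = -52$)
$\frac{20806 - 31929}{\sqrt{X{\left(152 \right)} + 394} + 33013} = \frac{20806 - 31929}{\sqrt{-52 + 394} + 33013} = - \frac{11123}{\sqrt{342} + 33013} = - \frac{11123}{3 \sqrt{38} + 33013} = - \frac{11123}{33013 + 3 \sqrt{38}}$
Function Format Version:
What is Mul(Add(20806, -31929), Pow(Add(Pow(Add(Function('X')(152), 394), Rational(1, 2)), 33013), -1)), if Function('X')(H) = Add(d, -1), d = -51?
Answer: Add(Rational(-367203599, 1089857827), Mul(Rational(33369, 1089857827), Pow(38, Rational(1, 2)))) ≈ -0.33674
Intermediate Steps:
Function('X')(H) = -52 (Function('X')(H) = Add(-51, -1) = -52)
Mul(Add(20806, -31929), Pow(Add(Pow(Add(Function('X')(152), 394), Rational(1, 2)), 33013), -1)) = Mul(Add(20806, -31929), Pow(Add(Pow(Add(-52, 394), Rational(1, 2)), 33013), -1)) = Mul(-11123, Pow(Add(Pow(342, Rational(1, 2)), 33013), -1)) = Mul(-11123, Pow(Add(Mul(3, Pow(38, Rational(1, 2))), 33013), -1)) = Mul(-11123, Pow(Add(33013, Mul(3, Pow(38, Rational(1, 2)))), -1))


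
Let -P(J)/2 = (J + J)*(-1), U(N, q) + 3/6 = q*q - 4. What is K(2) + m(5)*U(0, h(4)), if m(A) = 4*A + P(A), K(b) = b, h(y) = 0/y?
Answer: -178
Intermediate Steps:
h(y) = 0
U(N, q) = -9/2 + q**2 (U(N, q) = -1/2 + (q*q - 4) = -1/2 + (q**2 - 4) = -1/2 + (-4 + q**2) = -9/2 + q**2)
P(J) = 4*J (P(J) = -2*(J + J)*(-1) = -2*2*J*(-1) = -(-4)*J = 4*J)
m(A) = 8*A (m(A) = 4*A + 4*A = 8*A)
K(2) + m(5)*U(0, h(4)) = 2 + (8*5)*(-9/2 + 0**2) = 2 + 40*(-9/2 + 0) = 2 + 40*(-9/2) = 2 - 180 = -178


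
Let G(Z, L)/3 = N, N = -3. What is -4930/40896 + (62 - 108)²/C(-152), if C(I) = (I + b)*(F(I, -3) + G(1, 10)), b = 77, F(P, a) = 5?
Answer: 3544039/511200 ≈ 6.9328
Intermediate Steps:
G(Z, L) = -9 (G(Z, L) = 3*(-3) = -9)
C(I) = -308 - 4*I (C(I) = (I + 77)*(5 - 9) = (77 + I)*(-4) = -308 - 4*I)
-4930/40896 + (62 - 108)²/C(-152) = -4930/40896 + (62 - 108)²/(-308 - 4*(-152)) = -4930*1/40896 + (-46)²/(-308 + 608) = -2465/20448 + 2116/300 = -2465/20448 + 2116*(1/300) = -2465/20448 + 529/75 = 3544039/511200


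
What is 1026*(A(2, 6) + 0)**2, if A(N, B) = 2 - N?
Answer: 0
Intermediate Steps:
1026*(A(2, 6) + 0)**2 = 1026*((2 - 1*2) + 0)**2 = 1026*((2 - 2) + 0)**2 = 1026*(0 + 0)**2 = 1026*0**2 = 1026*0 = 0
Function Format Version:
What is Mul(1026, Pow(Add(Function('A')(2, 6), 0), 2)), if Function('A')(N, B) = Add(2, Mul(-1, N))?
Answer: 0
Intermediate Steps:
Mul(1026, Pow(Add(Function('A')(2, 6), 0), 2)) = Mul(1026, Pow(Add(Add(2, Mul(-1, 2)), 0), 2)) = Mul(1026, Pow(Add(Add(2, -2), 0), 2)) = Mul(1026, Pow(Add(0, 0), 2)) = Mul(1026, Pow(0, 2)) = Mul(1026, 0) = 0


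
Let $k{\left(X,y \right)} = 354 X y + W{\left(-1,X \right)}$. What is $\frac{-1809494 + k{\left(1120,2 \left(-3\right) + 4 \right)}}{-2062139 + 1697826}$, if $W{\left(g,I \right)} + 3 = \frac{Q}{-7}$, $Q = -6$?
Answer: $\frac{18217193}{2550191} \approx 7.1435$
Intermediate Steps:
$W{\left(g,I \right)} = - \frac{15}{7}$ ($W{\left(g,I \right)} = -3 - \frac{6}{-7} = -3 - - \frac{6}{7} = -3 + \frac{6}{7} = - \frac{15}{7}$)
$k{\left(X,y \right)} = - \frac{15}{7} + 354 X y$ ($k{\left(X,y \right)} = 354 X y - \frac{15}{7} = - \frac{15}{7} + 354 X y$)
$\frac{-1809494 + k{\left(1120,2 \left(-3\right) + 4 \right)}}{-2062139 + 1697826} = \frac{-1809494 + \left(- \frac{15}{7} + 354 \cdot 1120 \left(2 \left(-3\right) + 4\right)\right)}{-2062139 + 1697826} = \frac{-1809494 + \left(- \frac{15}{7} + 354 \cdot 1120 \left(-6 + 4\right)\right)}{-364313} = \left(-1809494 + \left(- \frac{15}{7} + 354 \cdot 1120 \left(-2\right)\right)\right) \left(- \frac{1}{364313}\right) = \left(-1809494 - \frac{5550735}{7}\right) \left(- \frac{1}{364313}\right) = \left(- \frac{18217193}{7}\right) \left(- \frac{1}{364313}\right) = \frac{18217193}{2550191}$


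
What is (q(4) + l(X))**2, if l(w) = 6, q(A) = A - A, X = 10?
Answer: 36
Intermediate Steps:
q(A) = 0
(q(4) + l(X))**2 = (0 + 6)**2 = 6**2 = 36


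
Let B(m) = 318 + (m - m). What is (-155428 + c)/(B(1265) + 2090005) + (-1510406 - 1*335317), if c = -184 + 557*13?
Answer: -203060915100/110017 ≈ -1.8457e+6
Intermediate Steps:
c = 7057 (c = -184 + 7241 = 7057)
B(m) = 318 (B(m) = 318 + 0 = 318)
(-155428 + c)/(B(1265) + 2090005) + (-1510406 - 1*335317) = (-155428 + 7057)/(318 + 2090005) + (-1510406 - 1*335317) = -148371/2090323 + (-1510406 - 335317) = -148371*1/2090323 - 1845723 = -7809/110017 - 1845723 = -203060915100/110017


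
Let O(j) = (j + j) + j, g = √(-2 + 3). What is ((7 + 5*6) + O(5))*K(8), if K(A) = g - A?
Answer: -364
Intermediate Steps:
g = 1 (g = √1 = 1)
K(A) = 1 - A
O(j) = 3*j (O(j) = 2*j + j = 3*j)
((7 + 5*6) + O(5))*K(8) = ((7 + 5*6) + 3*5)*(1 - 1*8) = ((7 + 30) + 15)*(1 - 8) = (37 + 15)*(-7) = 52*(-7) = -364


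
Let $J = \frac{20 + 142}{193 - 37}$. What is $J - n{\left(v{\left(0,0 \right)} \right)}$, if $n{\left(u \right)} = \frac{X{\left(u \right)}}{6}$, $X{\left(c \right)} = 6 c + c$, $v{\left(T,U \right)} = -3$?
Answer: $\frac{59}{13} \approx 4.5385$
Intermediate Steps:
$X{\left(c \right)} = 7 c$
$n{\left(u \right)} = \frac{7 u}{6}$
$J = \frac{27}{26}$ ($J = \frac{162}{156} = 162 \cdot \frac{1}{156} = \frac{27}{26} \approx 1.0385$)
$J - n{\left(v{\left(0,0 \right)} \right)} = \frac{27}{26} - \frac{7}{6} \left(-3\right) = \frac{27}{26} - - \frac{7}{2} = \frac{27}{26} + \frac{7}{2} = \frac{59}{13}$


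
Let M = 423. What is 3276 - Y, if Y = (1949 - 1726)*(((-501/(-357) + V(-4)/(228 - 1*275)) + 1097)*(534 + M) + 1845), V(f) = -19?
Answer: -1313828090628/5593 ≈ -2.3491e+8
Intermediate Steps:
Y = 1313846413296/5593 (Y = (1949 - 1726)*(((-501/(-357) - 19/(228 - 1*275)) + 1097)*(534 + 423) + 1845) = 223*(((-501*(-1/357) - 19/(228 - 275)) + 1097)*957 + 1845) = 223*(((167/119 - 19/(-47)) + 1097)*957 + 1845) = 223*(((167/119 - 19*(-1/47)) + 1097)*957 + 1845) = 223*(((167/119 + 19/47) + 1097)*957 + 1845) = 223*((10110/5593 + 1097)*957 + 1845) = 223*((6145631/5593)*957 + 1845) = 223*(5881368867/5593 + 1845) = 223*(5891687952/5593) = 1313846413296/5593 ≈ 2.3491e+8)
3276 - Y = 3276 - 1*1313846413296/5593 = 3276 - 1313846413296/5593 = -1313828090628/5593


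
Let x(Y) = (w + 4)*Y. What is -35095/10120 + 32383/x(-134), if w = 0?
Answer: -2165793/33902 ≈ -63.884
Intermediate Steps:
x(Y) = 4*Y (x(Y) = (0 + 4)*Y = 4*Y)
-35095/10120 + 32383/x(-134) = -35095/10120 + 32383/((4*(-134))) = -35095*1/10120 + 32383/(-536) = -7019/2024 + 32383*(-1/536) = -7019/2024 - 32383/536 = -2165793/33902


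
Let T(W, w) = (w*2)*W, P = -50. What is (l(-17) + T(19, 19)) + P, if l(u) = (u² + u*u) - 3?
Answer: 1247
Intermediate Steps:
l(u) = -3 + 2*u² (l(u) = (u² + u²) - 3 = 2*u² - 3 = -3 + 2*u²)
T(W, w) = 2*W*w (T(W, w) = (2*w)*W = 2*W*w)
(l(-17) + T(19, 19)) + P = ((-3 + 2*(-17)²) + 2*19*19) - 50 = ((-3 + 2*289) + 722) - 50 = ((-3 + 578) + 722) - 50 = (575 + 722) - 50 = 1297 - 50 = 1247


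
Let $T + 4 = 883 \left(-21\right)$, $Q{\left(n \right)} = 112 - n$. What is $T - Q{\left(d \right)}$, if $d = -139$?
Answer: $-18798$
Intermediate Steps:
$T = -18547$ ($T = -4 + 883 \left(-21\right) = -4 - 18543 = -18547$)
$T - Q{\left(d \right)} = -18547 - \left(112 - -139\right) = -18547 - \left(112 + 139\right) = -18547 - 251 = -18798$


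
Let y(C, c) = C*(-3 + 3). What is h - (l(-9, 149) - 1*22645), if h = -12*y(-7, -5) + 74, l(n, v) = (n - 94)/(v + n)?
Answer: 3180763/140 ≈ 22720.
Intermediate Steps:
y(C, c) = 0 (y(C, c) = C*0 = 0)
l(n, v) = (-94 + n)/(n + v)
h = 74 (h = -12*0 + 74 = 0 + 74 = 74)
h - (l(-9, 149) - 1*22645) = 74 - ((-94 - 9)/(-9 + 149) - 1*22645) = 74 - (-103/140 - 22645) = 74 - 1*(-3170403/140) = 74 + 3170403/140 = 3180763/140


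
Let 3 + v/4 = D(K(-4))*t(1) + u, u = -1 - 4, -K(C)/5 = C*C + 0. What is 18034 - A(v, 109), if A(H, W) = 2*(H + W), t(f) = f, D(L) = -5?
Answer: 17920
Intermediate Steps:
K(C) = -5*C**2 (K(C) = -5*(C*C + 0) = -5*(C**2 + 0) = -5*C**2)
u = -5
v = -52 (v = -12 + 4*(-5*1 - 5) = -12 + 4*(-5 - 5) = -12 + 4*(-10) = -12 - 40 = -52)
A(H, W) = 2*H + 2*W
18034 - A(v, 109) = 18034 - (2*(-52) + 2*109) = 18034 - (-104 + 218) = 18034 - 1*114 = 18034 - 114 = 17920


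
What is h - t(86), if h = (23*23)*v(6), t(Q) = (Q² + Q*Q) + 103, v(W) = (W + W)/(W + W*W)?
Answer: -103207/7 ≈ -14744.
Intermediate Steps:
v(W) = 2*W/(W + W²) (v(W) = (2*W)/(W + W²) = 2*W/(W + W²))
t(Q) = 103 + 2*Q² (t(Q) = (Q² + Q²) + 103 = 2*Q² + 103 = 103 + 2*Q²)
h = 1058/7 (h = (23*23)*(2/(1 + 6)) = 529*(2/7) = 1058/7 ≈ 151.14)
h - t(86) = 1058/7 - (103 + 2*86²) = 1058/7 - (103 + 2*7396) = 1058/7 - (103 + 14792) = 1058/7 - 1*14895 = 1058/7 - 14895 = -103207/7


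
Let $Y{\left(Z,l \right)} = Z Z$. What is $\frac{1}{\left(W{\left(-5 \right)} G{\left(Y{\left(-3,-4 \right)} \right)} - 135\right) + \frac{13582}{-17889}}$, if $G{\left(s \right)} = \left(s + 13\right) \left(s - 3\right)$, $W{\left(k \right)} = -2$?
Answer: $- \frac{17889}{7151293} \approx -0.0025015$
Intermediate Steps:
$Y{\left(Z,l \right)} = Z^{2}$
$G{\left(s \right)} = \left(-3 + s\right) \left(13 + s\right)$ ($G{\left(s \right)} = \left(13 + s\right) \left(-3 + s\right) = \left(-3 + s\right) \left(13 + s\right)$)
$\frac{1}{\left(W{\left(-5 \right)} G{\left(Y{\left(-3,-4 \right)} \right)} - 135\right) + \frac{13582}{-17889}} = \frac{1}{\left(- 2 \left(-39 + \left(\left(-3\right)^{2}\right)^{2} + 10 \left(-3\right)^{2}\right) - 135\right) + \frac{13582}{-17889}} = \frac{1}{\left(- 2 \left(-39 + 9^{2} + 10 \cdot 9\right) - 135\right) + 13582 \left(- \frac{1}{17889}\right)} = \frac{1}{\left(- 2 \left(-39 + 81 + 90\right) - 135\right) - \frac{13582}{17889}} = \frac{1}{\left(\left(-2\right) 132 - 135\right) - \frac{13582}{17889}} = \frac{1}{\left(-264 - 135\right) - \frac{13582}{17889}} = \frac{1}{-399 - \frac{13582}{17889}} = \frac{1}{- \frac{7151293}{17889}} = - \frac{17889}{7151293}$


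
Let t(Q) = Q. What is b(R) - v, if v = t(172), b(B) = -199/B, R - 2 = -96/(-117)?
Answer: -26681/110 ≈ -242.55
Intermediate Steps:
R = 110/39 (R = 2 - 96/(-117) = 2 - 96*(-1/117) = 2 + 32/39 = 110/39 ≈ 2.8205)
v = 172
b(R) - v = -199/110/39 - 1*172 = -199*39/110 - 172 = -7761/110 - 172 = -26681/110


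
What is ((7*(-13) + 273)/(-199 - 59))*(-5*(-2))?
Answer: -910/129 ≈ -7.0543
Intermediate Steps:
((7*(-13) + 273)/(-199 - 59))*(-5*(-2)) = ((-91 + 273)/(-258))*10 = (182*(-1/258))*10 = -91/129*10 = -910/129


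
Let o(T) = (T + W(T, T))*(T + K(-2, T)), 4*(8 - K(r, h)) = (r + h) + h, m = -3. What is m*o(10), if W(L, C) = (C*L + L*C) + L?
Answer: -8910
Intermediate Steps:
W(L, C) = L + 2*C*L (W(L, C) = (C*L + C*L) + L = 2*C*L + L = L + 2*C*L)
K(r, h) = 8 - h/2 - r/4 (K(r, h) = 8 - ((r + h) + h)/4 = 8 - ((h + r) + h)/4 = 8 - (r + 2*h)/4 = 8 + (-h/2 - r/4) = 8 - h/2 - r/4)
o(T) = (17/2 + T/2)*(T + T*(1 + 2*T)) (o(T) = (T + T*(1 + 2*T))*(T + (8 - T/2 - ¼*(-2))) = (T + T*(1 + 2*T))*(T + (8 - T/2 + ½)) = (T + T*(1 + 2*T))*(T + (17/2 - T/2)) = (T + T*(1 + 2*T))*(17/2 + T/2) = (17/2 + T/2)*(T + T*(1 + 2*T)))
m*o(10) = -30*(17 + 10² + 18*10) = -30*(17 + 100 + 180) = -30*297 = -3*2970 = -8910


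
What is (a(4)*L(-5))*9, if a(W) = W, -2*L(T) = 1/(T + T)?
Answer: 9/5 ≈ 1.8000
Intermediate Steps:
L(T) = -1/(4*T) (L(T) = -1/(2*(T + T)) = -1/(2*T)/2 = -1/(4*T))
(a(4)*L(-5))*9 = (4*(-¼/(-5)))*9 = (4*(-¼*(-⅕)))*9 = (4*(1/20))*9 = (⅕)*9 = 9/5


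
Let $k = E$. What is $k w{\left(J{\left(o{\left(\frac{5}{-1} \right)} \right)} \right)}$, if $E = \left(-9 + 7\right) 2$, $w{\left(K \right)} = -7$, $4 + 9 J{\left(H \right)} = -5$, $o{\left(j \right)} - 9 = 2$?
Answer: $28$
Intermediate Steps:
$o{\left(j \right)} = 11$ ($o{\left(j \right)} = 9 + 2 = 11$)
$J{\left(H \right)} = -1$ ($J{\left(H \right)} = - \frac{4}{9} + \frac{1}{9} \left(-5\right) = - \frac{4}{9} - \frac{5}{9} = -1$)
$E = -4$ ($E = \left(-2\right) 2 = -4$)
$k = -4$
$k w{\left(J{\left(o{\left(\frac{5}{-1} \right)} \right)} \right)} = \left(-4\right) \left(-7\right) = 28$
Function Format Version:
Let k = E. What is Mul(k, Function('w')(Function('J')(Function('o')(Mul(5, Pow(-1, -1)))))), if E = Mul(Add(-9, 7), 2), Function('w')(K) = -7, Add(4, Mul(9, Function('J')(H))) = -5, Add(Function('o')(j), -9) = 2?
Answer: 28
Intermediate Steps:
Function('o')(j) = 11 (Function('o')(j) = Add(9, 2) = 11)
Function('J')(H) = -1 (Function('J')(H) = Add(Rational(-4, 9), Mul(Rational(1, 9), -5)) = Add(Rational(-4, 9), Rational(-5, 9)) = -1)
E = -4 (E = Mul(-2, 2) = -4)
k = -4
Mul(k, Function('w')(Function('J')(Function('o')(Mul(5, Pow(-1, -1)))))) = Mul(-4, -7) = 28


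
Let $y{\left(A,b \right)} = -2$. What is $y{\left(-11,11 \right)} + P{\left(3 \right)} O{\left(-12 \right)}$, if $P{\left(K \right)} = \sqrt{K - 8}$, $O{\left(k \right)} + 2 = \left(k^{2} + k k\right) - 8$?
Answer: $-2 + 278 i \sqrt{5} \approx -2.0 + 621.63 i$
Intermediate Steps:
$O{\left(k \right)} = -10 + 2 k^{2}$ ($O{\left(k \right)} = -2 - \left(8 - k^{2} - k k\right) = -2 + \left(\left(k^{2} + k^{2}\right) - 8\right) = -2 + \left(2 k^{2} - 8\right) = -2 + \left(-8 + 2 k^{2}\right) = -10 + 2 k^{2}$)
$P{\left(K \right)} = \sqrt{-8 + K}$
$y{\left(-11,11 \right)} + P{\left(3 \right)} O{\left(-12 \right)} = -2 + \sqrt{-8 + 3} \left(-10 + 2 \left(-12\right)^{2}\right) = -2 + \sqrt{-5} \left(-10 + 2 \cdot 144\right) = -2 + i \sqrt{5} \left(-10 + 288\right) = -2 + i \sqrt{5} \cdot 278 = -2 + 278 i \sqrt{5}$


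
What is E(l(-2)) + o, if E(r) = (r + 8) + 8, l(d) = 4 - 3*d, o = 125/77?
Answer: 2127/77 ≈ 27.623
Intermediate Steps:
o = 125/77 (o = 125*(1/77) = 125/77 ≈ 1.6234)
E(r) = 16 + r (E(r) = (8 + r) + 8 = 16 + r)
E(l(-2)) + o = (16 + (4 - 3*(-2))) + 125/77 = (16 + (4 + 6)) + 125/77 = (16 + 10) + 125/77 = 26 + 125/77 = 2127/77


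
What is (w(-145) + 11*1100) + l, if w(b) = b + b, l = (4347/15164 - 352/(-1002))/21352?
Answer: 1915754970894391/162214645728 ≈ 11810.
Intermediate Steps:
l = 4846711/162214645728 (l = (4347*(1/15164) - 352*(-1/1002))*(1/21352) = (4347/15164 + 176/501)*(1/21352) = (4846711/7597164)*(1/21352) = 4846711/162214645728 ≈ 2.9878e-5)
w(b) = 2*b
(w(-145) + 11*1100) + l = (2*(-145) + 11*1100) + 4846711/162214645728 = (-290 + 12100) + 4846711/162214645728 = 11810 + 4846711/162214645728 = 1915754970894391/162214645728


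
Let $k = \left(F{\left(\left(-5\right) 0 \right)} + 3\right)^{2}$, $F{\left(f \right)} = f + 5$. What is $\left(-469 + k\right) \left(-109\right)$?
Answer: $44145$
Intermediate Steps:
$F{\left(f \right)} = 5 + f$
$k = 64$ ($k = \left(\left(5 - 0\right) + 3\right)^{2} = \left(\left(5 + 0\right) + 3\right)^{2} = \left(5 + 3\right)^{2} = 8^{2} = 64$)
$\left(-469 + k\right) \left(-109\right) = \left(-469 + 64\right) \left(-109\right) = \left(-405\right) \left(-109\right) = 44145$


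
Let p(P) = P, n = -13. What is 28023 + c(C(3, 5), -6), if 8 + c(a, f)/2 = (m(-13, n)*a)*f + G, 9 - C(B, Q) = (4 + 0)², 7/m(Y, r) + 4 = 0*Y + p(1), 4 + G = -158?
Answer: 27487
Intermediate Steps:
G = -162 (G = -4 - 158 = -162)
m(Y, r) = -7/3 (m(Y, r) = 7/(-4 + (0*Y + 1)) = 7/(-4 + (0 + 1)) = 7/(-4 + 1) = 7/(-3) = 7*(-⅓) = -7/3)
C(B, Q) = -7 (C(B, Q) = 9 - (4 + 0)² = 9 - 1*4² = 9 - 1*16 = 9 - 16 = -7)
c(a, f) = -340 - 14*a*f/3 (c(a, f) = -16 + 2*((-7*a/3)*f - 162) = -16 + 2*(-7*a*f/3 - 162) = -16 + 2*(-162 - 7*a*f/3) = -16 + (-324 - 14*a*f/3) = -340 - 14*a*f/3)
28023 + c(C(3, 5), -6) = 28023 + (-340 - 14/3*(-7)*(-6)) = 28023 + (-340 - 196) = 28023 - 536 = 27487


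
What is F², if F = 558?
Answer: 311364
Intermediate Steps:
F² = 558² = 311364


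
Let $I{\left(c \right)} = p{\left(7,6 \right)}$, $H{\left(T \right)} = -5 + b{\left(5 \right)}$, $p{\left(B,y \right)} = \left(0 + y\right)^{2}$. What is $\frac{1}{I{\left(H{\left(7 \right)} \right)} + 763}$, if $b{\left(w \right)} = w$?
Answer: $\frac{1}{799} \approx 0.0012516$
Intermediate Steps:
$p{\left(B,y \right)} = y^{2}$
$H{\left(T \right)} = 0$ ($H{\left(T \right)} = -5 + 5 = 0$)
$I{\left(c \right)} = 36$ ($I{\left(c \right)} = 6^{2} = 36$)
$\frac{1}{I{\left(H{\left(7 \right)} \right)} + 763} = \frac{1}{36 + 763} = \frac{1}{799}$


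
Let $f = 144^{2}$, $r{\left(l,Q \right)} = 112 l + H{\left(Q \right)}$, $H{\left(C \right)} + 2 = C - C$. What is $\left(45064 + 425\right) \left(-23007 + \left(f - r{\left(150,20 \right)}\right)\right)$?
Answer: $-867429741$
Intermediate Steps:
$H{\left(C \right)} = -2$ ($H{\left(C \right)} = -2 + \left(C - C\right) = -2 + 0 = -2$)
$r{\left(l,Q \right)} = -2 + 112 l$ ($r{\left(l,Q \right)} = 112 l - 2 = -2 + 112 l$)
$f = 20736$
$\left(45064 + 425\right) \left(-23007 + \left(f - r{\left(150,20 \right)}\right)\right) = \left(45064 + 425\right) \left(-23007 + \left(20736 - \left(-2 + 112 \cdot 150\right)\right)\right) = 45489 \left(-23007 + \left(20736 - \left(-2 + 16800\right)\right)\right) = 45489 \left(-23007 + \left(20736 - 16798\right)\right) = 45489 \left(-23007 + 3938\right) = 45489 \left(-19069\right) = -867429741$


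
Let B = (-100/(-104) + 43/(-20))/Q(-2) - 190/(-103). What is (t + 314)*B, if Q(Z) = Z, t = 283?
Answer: 77984319/53560 ≈ 1456.0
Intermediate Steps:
B = 130627/53560 (B = (-100/(-104) + 43/(-20))/(-2) - 190/(-103) = (-100*(-1/104) + 43*(-1/20))*(-½) - 190*(-1/103) = (25/26 - 43/20)*(-½) + 190/103 = -309/260*(-½) + 190/103 = 309/520 + 190/103 = 130627/53560 ≈ 2.4389)
(t + 314)*B = (283 + 314)*(130627/53560) = 597*(130627/53560) = 77984319/53560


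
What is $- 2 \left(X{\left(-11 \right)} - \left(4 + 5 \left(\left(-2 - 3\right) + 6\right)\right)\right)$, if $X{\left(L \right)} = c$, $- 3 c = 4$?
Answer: $\frac{62}{3} \approx 20.667$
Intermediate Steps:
$c = - \frac{4}{3}$ ($c = \left(- \frac{1}{3}\right) 4 = - \frac{4}{3} \approx -1.3333$)
$X{\left(L \right)} = - \frac{4}{3}$
$- 2 \left(X{\left(-11 \right)} - \left(4 + 5 \left(\left(-2 - 3\right) + 6\right)\right)\right) = - 2 \left(- \frac{4}{3} - \left(4 + 5 \left(\left(-2 - 3\right) + 6\right)\right)\right) = - 2 \left(- \frac{4}{3} - \left(4 + 5 \left(-5 + 6\right)\right)\right) = - 2 \left(- \frac{4}{3} - 9\right) = \left(-2\right) \left(- \frac{31}{3}\right) = \frac{62}{3}$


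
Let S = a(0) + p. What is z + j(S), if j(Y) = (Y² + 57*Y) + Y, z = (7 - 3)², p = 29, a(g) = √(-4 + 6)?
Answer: 2541 + 116*√2 ≈ 2705.0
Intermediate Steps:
a(g) = √2
S = 29 + √2 (S = √2 + 29 = 29 + √2 ≈ 30.414)
z = 16 (z = 4² = 16)
j(Y) = Y² + 58*Y
z + j(S) = 16 + (29 + √2)*(58 + (29 + √2)) = 16 + (29 + √2)*(87 + √2)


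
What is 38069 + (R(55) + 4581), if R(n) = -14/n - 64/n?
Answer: 2345672/55 ≈ 42649.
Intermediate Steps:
R(n) = -78/n
38069 + (R(55) + 4581) = 38069 + (-78/55 + 4581) = 38069 + 251877/55 = 2345672/55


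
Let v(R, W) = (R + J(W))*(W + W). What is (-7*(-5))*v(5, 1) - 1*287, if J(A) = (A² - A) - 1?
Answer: -7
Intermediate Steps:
J(A) = -1 + A² - A
v(R, W) = 2*W*(-1 + R + W² - W) (v(R, W) = (R + (-1 + W² - W))*(W + W) = (-1 + R + W² - W)*(2*W) = 2*W*(-1 + R + W² - W))
(-7*(-5))*v(5, 1) - 1*287 = (-7*(-5))*(2*1*(-1 + 5 + 1² - 1*1)) - 1*287 = 35*(2*1*(-1 + 5 + 1 - 1)) - 287 = 35*(2*1*4) - 287 = 35*8 - 287 = 280 - 287 = -7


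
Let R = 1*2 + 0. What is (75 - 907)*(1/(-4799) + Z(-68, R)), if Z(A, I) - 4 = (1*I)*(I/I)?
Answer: -23955776/4799 ≈ -4991.8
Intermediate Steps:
R = 2 (R = 2 + 0 = 2)
Z(A, I) = 4 + I (Z(A, I) = 4 + (1*I)*(I/I) = 4 + I*1 = 4 + I)
(75 - 907)*(1/(-4799) + Z(-68, R)) = (75 - 907)*(1/(-4799) + (4 + 2)) = -832*(-1/4799 + 6) = -832*28793/4799 = -23955776/4799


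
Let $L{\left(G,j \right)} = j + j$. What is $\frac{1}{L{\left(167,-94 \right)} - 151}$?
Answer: $- \frac{1}{339} \approx -0.0029499$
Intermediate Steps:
$L{\left(G,j \right)} = 2 j$
$\frac{1}{L{\left(167,-94 \right)} - 151} = \frac{1}{2 \left(-94\right) - 151} = \frac{1}{-188 - 151} = \frac{1}{-339} = - \frac{1}{339}$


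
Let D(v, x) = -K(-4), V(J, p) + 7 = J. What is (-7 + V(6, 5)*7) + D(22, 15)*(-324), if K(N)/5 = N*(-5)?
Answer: 32386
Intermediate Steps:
V(J, p) = -7 + J
K(N) = -25*N (K(N) = 5*(N*(-5)) = 5*(-5*N) = -25*N)
D(v, x) = -100 (D(v, x) = -(-25)*(-4) = -1*100 = -100)
(-7 + V(6, 5)*7) + D(22, 15)*(-324) = (-7 + (-7 + 6)*7) - 100*(-324) = (-7 - 1*7) + 32400 = (-7 - 7) + 32400 = -14 + 32400 = 32386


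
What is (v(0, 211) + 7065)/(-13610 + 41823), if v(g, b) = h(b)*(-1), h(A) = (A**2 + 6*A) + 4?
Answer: -38726/28213 ≈ -1.3726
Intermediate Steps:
h(A) = 4 + A**2 + 6*A
v(g, b) = -4 - b**2 - 6*b (v(g, b) = (4 + b**2 + 6*b)*(-1) = -4 - b**2 - 6*b)
(v(0, 211) + 7065)/(-13610 + 41823) = ((-4 - 1*211**2 - 6*211) + 7065)/(-13610 + 41823) = ((-4 - 1*44521 - 1266) + 7065)/28213 = ((-4 - 44521 - 1266) + 7065)*(1/28213) = (-45791 + 7065)*(1/28213) = -38726*1/28213 = -38726/28213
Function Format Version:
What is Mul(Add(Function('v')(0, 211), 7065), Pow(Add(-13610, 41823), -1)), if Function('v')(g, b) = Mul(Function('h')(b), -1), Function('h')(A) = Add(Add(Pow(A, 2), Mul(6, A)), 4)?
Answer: Rational(-38726, 28213) ≈ -1.3726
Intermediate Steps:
Function('h')(A) = Add(4, Pow(A, 2), Mul(6, A))
Function('v')(g, b) = Add(-4, Mul(-1, Pow(b, 2)), Mul(-6, b)) (Function('v')(g, b) = Mul(Add(4, Pow(b, 2), Mul(6, b)), -1) = Add(-4, Mul(-1, Pow(b, 2)), Mul(-6, b)))
Mul(Add(Function('v')(0, 211), 7065), Pow(Add(-13610, 41823), -1)) = Mul(Add(Add(-4, Mul(-1, Pow(211, 2)), Mul(-6, 211)), 7065), Pow(Add(-13610, 41823), -1)) = Mul(Add(Add(-4, Mul(-1, 44521), -1266), 7065), Pow(28213, -1)) = Mul(Add(Add(-4, -44521, -1266), 7065), Rational(1, 28213)) = Mul(Add(-45791, 7065), Rational(1, 28213)) = Mul(-38726, Rational(1, 28213)) = Rational(-38726, 28213)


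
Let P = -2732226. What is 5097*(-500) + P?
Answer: -5280726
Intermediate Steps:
5097*(-500) + P = 5097*(-500) - 2732226 = -2548500 - 2732226 = -5280726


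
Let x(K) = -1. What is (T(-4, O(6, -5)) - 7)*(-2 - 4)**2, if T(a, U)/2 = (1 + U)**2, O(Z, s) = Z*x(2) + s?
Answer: 6948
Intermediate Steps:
O(Z, s) = s - Z (O(Z, s) = Z*(-1) + s = -Z + s = s - Z)
T(a, U) = 2*(1 + U)**2
(T(-4, O(6, -5)) - 7)*(-2 - 4)**2 = (2*(1 + (-5 - 1*6))**2 - 7)*(-2 - 4)**2 = (2*(1 + (-5 - 6))**2 - 7)*(-6)**2 = (2*(1 - 11)**2 - 7)*36 = (2*(-10)**2 - 7)*36 = (2*100 - 7)*36 = (200 - 7)*36 = 193*36 = 6948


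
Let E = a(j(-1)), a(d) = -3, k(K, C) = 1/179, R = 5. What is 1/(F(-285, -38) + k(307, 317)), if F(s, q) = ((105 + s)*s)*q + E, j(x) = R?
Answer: -179/348943136 ≈ -5.1298e-7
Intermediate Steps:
j(x) = 5
k(K, C) = 1/179
E = -3
F(s, q) = -3 + q*s*(105 + s) (F(s, q) = ((105 + s)*s)*q - 3 = (s*(105 + s))*q - 3 = q*s*(105 + s) - 3 = -3 + q*s*(105 + s))
1/(F(-285, -38) + k(307, 317)) = 1/((-3 - 38*(-285)² + 105*(-38)*(-285)) + 1/179) = 1/((-3 - 38*81225 + 1137150) + 1/179) = 1/((-3 - 3086550 + 1137150) + 1/179) = 1/(-1949403 + 1/179) = 1/(-348943136/179) = -179/348943136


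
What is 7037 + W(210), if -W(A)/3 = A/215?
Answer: 302465/43 ≈ 7034.1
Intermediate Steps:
W(A) = -3*A/215
7037 + W(210) = 7037 - 3/215*210 = 7037 - 126/43 = 302465/43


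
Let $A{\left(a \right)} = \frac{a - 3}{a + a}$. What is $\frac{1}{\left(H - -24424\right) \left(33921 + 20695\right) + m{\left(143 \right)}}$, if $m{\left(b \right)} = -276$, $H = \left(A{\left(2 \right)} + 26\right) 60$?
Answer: $\frac{1}{1418322628} \approx 7.0506 \cdot 10^{-10}$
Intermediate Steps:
$A{\left(a \right)} = \frac{-3 + a}{2 a}$
$H = 1545$ ($H = \left(\frac{-3 + 2}{2 \cdot 2} + 26\right) 60 = \left(\frac{1}{2} \cdot \frac{1}{2} \left(-1\right) + 26\right) 60 = \left(- \frac{1}{4} + 26\right) 60 = \frac{103}{4} \cdot 60 = 1545$)
$\frac{1}{\left(H - -24424\right) \left(33921 + 20695\right) + m{\left(143 \right)}} = \frac{1}{\left(1545 - -24424\right) \left(33921 + 20695\right) - 276} = \frac{1}{\left(1545 + 24424\right) 54616 - 276} = \frac{1}{25969 \cdot 54616 - 276} = \frac{1}{1418322904 - 276} = \frac{1}{1418322628}$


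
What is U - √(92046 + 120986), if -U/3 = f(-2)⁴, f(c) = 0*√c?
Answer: -2*√53258 ≈ -461.55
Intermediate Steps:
f(c) = 0
U = 0 (U = -3*0⁴ = -3*0 = 0)
U - √(92046 + 120986) = 0 - √(92046 + 120986) = 0 - √213032 = 0 - 2*√53258 = -2*√53258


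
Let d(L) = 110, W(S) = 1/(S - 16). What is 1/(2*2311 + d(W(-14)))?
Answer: 1/4732 ≈ 0.00021133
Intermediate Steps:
W(S) = 1/(-16 + S)
1/(2*2311 + d(W(-14))) = 1/(2*2311 + 110) = 1/(4622 + 110) = 1/4732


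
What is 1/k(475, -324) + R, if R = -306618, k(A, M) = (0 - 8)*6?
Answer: -14717665/48 ≈ -3.0662e+5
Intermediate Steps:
k(A, M) = -48 (k(A, M) = -8*6 = -48)
1/k(475, -324) + R = 1/(-48) - 306618 = -1/48 - 306618 = -14717665/48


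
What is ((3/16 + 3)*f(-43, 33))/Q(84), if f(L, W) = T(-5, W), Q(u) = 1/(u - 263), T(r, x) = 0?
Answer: 0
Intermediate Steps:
Q(u) = 1/(-263 + u)
f(L, W) = 0
((3/16 + 3)*f(-43, 33))/Q(84) = ((3/16 + 3)*0)/(1/(-263 + 84)) = ((3*(1/16) + 3)*0)/(1/(-179)) = ((3/16 + 3)*0)/(-1/179) = ((51/16)*0)*(-179) = 0*(-179) = 0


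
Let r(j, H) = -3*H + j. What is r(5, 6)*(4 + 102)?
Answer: -1378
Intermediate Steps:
r(j, H) = j - 3*H
r(5, 6)*(4 + 102) = (5 - 3*6)*(4 + 102) = (5 - 18)*106 = -13*106 = -1378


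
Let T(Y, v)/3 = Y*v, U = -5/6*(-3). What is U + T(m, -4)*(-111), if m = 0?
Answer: 5/2 ≈ 2.5000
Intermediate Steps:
U = 5/2 (U = -5*1/6*(-3) = -5/6*(-3) = 5/2 ≈ 2.5000)
T(Y, v) = 3*Y*v (T(Y, v) = 3*(Y*v) = 3*Y*v)
U + T(m, -4)*(-111) = 5/2 + (3*0*(-4))*(-111) = 5/2 + 0*(-111) = 5/2 + 0 = 5/2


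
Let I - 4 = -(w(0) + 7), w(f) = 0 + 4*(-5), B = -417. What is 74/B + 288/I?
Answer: 118838/7089 ≈ 16.764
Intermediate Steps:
w(f) = -20 (w(f) = 0 - 20 = -20)
I = 17 (I = 4 - (-20 + 7) = 4 - 1*(-13) = 4 + 13 = 17)
74/B + 288/I = 74/(-417) + 288/17 = 74*(-1/417) + 288*(1/17) = -74/417 + 288/17 = 118838/7089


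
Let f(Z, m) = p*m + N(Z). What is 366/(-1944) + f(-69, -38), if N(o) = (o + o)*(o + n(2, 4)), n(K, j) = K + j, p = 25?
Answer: 2508995/324 ≈ 7743.8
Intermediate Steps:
N(o) = 2*o*(6 + o) (N(o) = (o + o)*(o + (2 + 4)) = (2*o)*(o + 6) = (2*o)*(6 + o) = 2*o*(6 + o))
f(Z, m) = 25*m + 2*Z*(6 + Z)
366/(-1944) + f(-69, -38) = 366/(-1944) + (25*(-38) + 2*(-69)*(6 - 69)) = 366*(-1/1944) + (-950 + 2*(-69)*(-63)) = -61/324 + (-950 + 8694) = -61/324 + 7744 = 2508995/324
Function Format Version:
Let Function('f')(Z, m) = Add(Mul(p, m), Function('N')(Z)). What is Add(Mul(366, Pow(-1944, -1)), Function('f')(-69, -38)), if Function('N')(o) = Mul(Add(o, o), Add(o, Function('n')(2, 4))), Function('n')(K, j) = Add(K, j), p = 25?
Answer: Rational(2508995, 324) ≈ 7743.8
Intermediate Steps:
Function('N')(o) = Mul(2, o, Add(6, o)) (Function('N')(o) = Mul(Add(o, o), Add(o, Add(2, 4))) = Mul(Mul(2, o), Add(o, 6)) = Mul(Mul(2, o), Add(6, o)) = Mul(2, o, Add(6, o)))
Function('f')(Z, m) = Add(Mul(25, m), Mul(2, Z, Add(6, Z)))
Add(Mul(366, Pow(-1944, -1)), Function('f')(-69, -38)) = Add(Mul(366, Pow(-1944, -1)), Add(Mul(25, -38), Mul(2, -69, Add(6, -69)))) = Add(Mul(366, Rational(-1, 1944)), Add(-950, Mul(2, -69, -63))) = Add(Rational(-61, 324), Add(-950, 8694)) = Add(Rational(-61, 324), 7744) = Rational(2508995, 324)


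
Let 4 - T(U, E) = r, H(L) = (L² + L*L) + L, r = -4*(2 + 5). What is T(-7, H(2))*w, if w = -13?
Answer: -416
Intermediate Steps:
r = -28 (r = -4*7 = -28)
H(L) = L + 2*L² (H(L) = (L² + L²) + L = 2*L² + L = L + 2*L²)
T(U, E) = 32 (T(U, E) = 4 - 1*(-28) = 4 + 28 = 32)
T(-7, H(2))*w = 32*(-13) = -416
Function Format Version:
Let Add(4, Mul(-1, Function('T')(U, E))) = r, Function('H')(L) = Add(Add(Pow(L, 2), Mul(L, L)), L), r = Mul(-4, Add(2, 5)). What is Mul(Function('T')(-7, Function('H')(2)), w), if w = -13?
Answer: -416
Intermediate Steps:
r = -28 (r = Mul(-4, 7) = -28)
Function('H')(L) = Add(L, Mul(2, Pow(L, 2))) (Function('H')(L) = Add(Add(Pow(L, 2), Pow(L, 2)), L) = Add(Mul(2, Pow(L, 2)), L) = Add(L, Mul(2, Pow(L, 2))))
Function('T')(U, E) = 32 (Function('T')(U, E) = Add(4, Mul(-1, -28)) = Add(4, 28) = 32)
Mul(Function('T')(-7, Function('H')(2)), w) = Mul(32, -13) = -416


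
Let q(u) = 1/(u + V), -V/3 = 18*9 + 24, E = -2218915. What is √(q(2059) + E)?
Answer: I*√4999217712414/1501 ≈ 1489.6*I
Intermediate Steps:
V = -558 (V = -3*(18*9 + 24) = -3*(162 + 24) = -3*186 = -558)
q(u) = 1/(-558 + u) (q(u) = 1/(u - 558) = 1/(-558 + u))
√(q(2059) + E) = √(1/(-558 + 2059) - 2218915) = √(1/1501 - 2218915) = √(-3330591414/1501) = I*√4999217712414/1501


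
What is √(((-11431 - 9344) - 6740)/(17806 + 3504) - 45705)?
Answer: I*√830238507806/4262 ≈ 213.79*I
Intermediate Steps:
√(((-11431 - 9344) - 6740)/(17806 + 3504) - 45705) = √((-20775 - 6740)/21310 - 45705) = √(-27515*1/21310 - 45705) = √(-5503/4262 - 45705) = √(-194800213/4262) = I*√830238507806/4262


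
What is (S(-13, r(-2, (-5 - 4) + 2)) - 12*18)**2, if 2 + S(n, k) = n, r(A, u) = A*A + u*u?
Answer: 53361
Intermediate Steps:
r(A, u) = A**2 + u**2
S(n, k) = -2 + n
(S(-13, r(-2, (-5 - 4) + 2)) - 12*18)**2 = ((-2 - 13) - 12*18)**2 = (-15 - 216)**2 = (-231)**2 = 53361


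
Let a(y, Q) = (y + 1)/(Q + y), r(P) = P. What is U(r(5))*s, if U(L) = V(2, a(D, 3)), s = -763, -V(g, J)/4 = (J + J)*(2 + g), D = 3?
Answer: 48832/3 ≈ 16277.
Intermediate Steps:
a(y, Q) = (1 + y)/(Q + y)
V(g, J) = -8*J*(2 + g) (V(g, J) = -4*(J + J)*(2 + g) = -4*2*J*(2 + g) = -8*J*(2 + g))
U(L) = -64/3 (U(L) = -8*(1 + 3)/(3 + 3)*(2 + 2) = -8*4/6*4 = -8*(1/6)*4*4 = -8*2/3*4 = -64/3)
U(r(5))*s = -64/3*(-763) = 48832/3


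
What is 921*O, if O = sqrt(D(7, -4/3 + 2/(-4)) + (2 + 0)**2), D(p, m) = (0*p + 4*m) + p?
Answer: 307*sqrt(33) ≈ 1763.6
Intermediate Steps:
D(p, m) = p + 4*m (D(p, m) = (0 + 4*m) + p = 4*m + p = p + 4*m)
O = sqrt(33)/3 (O = sqrt((7 + 4*(-4/3 + 2/(-4))) + (2 + 0)**2) = sqrt((7 + 4*(-4*1/3 + 2*(-1/4))) + 2**2) = sqrt((7 + 4*(-4/3 - 1/2)) + 4) = sqrt((7 + 4*(-11/6)) + 4) = sqrt((7 - 22/3) + 4) = sqrt(-1/3 + 4) = sqrt(11/3) = sqrt(33)/3 ≈ 1.9149)
921*O = 921*(sqrt(33)/3) = 307*sqrt(33)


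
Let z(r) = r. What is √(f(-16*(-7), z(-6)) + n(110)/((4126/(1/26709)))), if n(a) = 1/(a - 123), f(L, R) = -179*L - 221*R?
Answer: 5*I*√1536995656906984985334/1432617342 ≈ 136.83*I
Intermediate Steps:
f(L, R) = -221*R - 179*L
n(a) = 1/(-123 + a)
√(f(-16*(-7), z(-6)) + n(110)/((4126/(1/26709)))) = √((-221*(-6) - (-2864)*(-7)) + 1/((-123 + 110)*((4126/(1/26709))))) = √((1326 - 179*112) + 1/((-13)*((4126/(1/26709))))) = √((1326 - 20048) - 1/(13*(4126*26709))) = √(-18722 - 1/13/110201334) = √(-18722 - 1/13*1/110201334) = √(-18722 - 1/1432617342) = √(-26821461876925/1432617342) = 5*I*√1536995656906984985334/1432617342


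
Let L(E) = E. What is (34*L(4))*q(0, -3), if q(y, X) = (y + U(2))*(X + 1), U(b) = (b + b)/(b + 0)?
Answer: -544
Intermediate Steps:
U(b) = 2 (U(b) = (2*b)/b = 2)
q(y, X) = (1 + X)*(2 + y) (q(y, X) = (y + 2)*(X + 1) = (2 + y)*(1 + X) = (1 + X)*(2 + y))
(34*L(4))*q(0, -3) = (34*4)*(2 + 0 + 2*(-3) - 3*0) = 136*(2 + 0 - 6 + 0) = 136*(-4) = -544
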